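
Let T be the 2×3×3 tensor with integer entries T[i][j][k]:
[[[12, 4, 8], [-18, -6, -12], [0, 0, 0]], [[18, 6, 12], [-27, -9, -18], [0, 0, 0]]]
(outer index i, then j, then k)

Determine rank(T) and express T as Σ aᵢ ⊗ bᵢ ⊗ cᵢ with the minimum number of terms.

rank(T) = 1

Lower bound: T ≠ 0 (e.g. T[0,0,0] = 12), so rank(T) ≥ 1.
Upper bound: the mode-1 fibre T[:,0,0] = [12, 18] gives a = (2, 3) (primitive direction); the mode-2 fibre T[0,:,0] = [12, -18, 0] gives b = (2, -3, 0); then c[k] = T[0,0,k] / (a[0]·b[0]) = [12, 4, 8] / 4 = (3, 1, 2).
Expanding (2, 3) ⊗ (2, -3, 0) ⊗ (3, 1, 2) reproduces all 18 entries of T, so T = (2, 3) ⊗ (2, -3, 0) ⊗ (3, 1, 2) and rank(T) ≤ 1.
These bounds meet, so rank(T) = 1.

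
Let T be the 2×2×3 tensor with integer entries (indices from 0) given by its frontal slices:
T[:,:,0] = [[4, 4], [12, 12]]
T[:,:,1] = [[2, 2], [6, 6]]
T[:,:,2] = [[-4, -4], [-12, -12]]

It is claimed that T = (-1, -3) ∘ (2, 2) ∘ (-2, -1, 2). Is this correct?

Reconstruct entrywise from the claimed factors. For example, T[1,0,0] = 12 and Σₗ aₗ[1]bₗ[0]cₗ[0] = (-3)·(2)·(-2) = 12; checking all 12 entries, every one matches. The claim holds.

Yes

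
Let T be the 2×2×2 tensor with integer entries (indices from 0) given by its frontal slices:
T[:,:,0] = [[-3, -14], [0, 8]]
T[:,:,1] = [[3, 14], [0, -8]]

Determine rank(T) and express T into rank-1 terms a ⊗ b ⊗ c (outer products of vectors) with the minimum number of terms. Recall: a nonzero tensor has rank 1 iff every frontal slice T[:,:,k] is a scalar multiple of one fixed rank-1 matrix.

Lower bound: in the mode-1 unfolding of T (rows indexed by i, columns by (j,k)) the 2×2 minor on rows i ∈ {0, 1}, columns (j,k) ∈ {(0,0), (1,0)} is det [[-3, -14], [0, 8]] = -24 ≠ 0, so that unfolding has rank ≥ 2 and hence rank(T) ≥ 2 (CP rank is at least every unfolding rank, though it can be larger).
Upper bound: T[:,:,k] = c[k]·M for every slice, with c = [1, -1] and M = [[-3, -14], [0, 8]] (rows i, columns j).
Splitting M by its rows (i = 0, 1), M = [1, 0][-3, -14]ᵀ + [0, 1][0, 8]ᵀ.
Hence T = [1, 0] ⊗ [-3, -14] ⊗ [1, -1] + [0, 1] ⊗ [0, 8] ⊗ [1, -1], so rank(T) ≤ 2.
These bounds meet, so rank(T) = 2.

rank(T) = 2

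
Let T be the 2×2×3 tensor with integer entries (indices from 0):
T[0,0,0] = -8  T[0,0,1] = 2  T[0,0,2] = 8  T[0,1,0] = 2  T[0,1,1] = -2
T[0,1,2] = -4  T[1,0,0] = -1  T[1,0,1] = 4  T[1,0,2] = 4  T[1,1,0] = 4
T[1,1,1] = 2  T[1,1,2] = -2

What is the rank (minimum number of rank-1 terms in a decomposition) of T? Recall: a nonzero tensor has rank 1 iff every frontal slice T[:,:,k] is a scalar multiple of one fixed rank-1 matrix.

3

Lower bound: the mode-3 unfolding of T (rows indexed by k, columns by (i,j) = (0,0), (0,1), (1,0), (1,1)) is [[-8, 2, -1, 4], [2, -2, 4, 2], [8, -4, 4, -2]].
There the 3×3 minor on rows k ∈ {0, 1, 2}, columns (i,j) ∈ {(0,0), (0,1), (1,0)} is det [[-8, 2, -1], [2, -2, 4], [8, -4, 4]] = -24 ≠ 0, so this unfolding has rank ≥ 3; CP rank is at least every unfolding rank, so rank(T) ≥ 3. (This is only a lower bound: in general the CP rank may exceed every unfolding rank, so we still need to exhibit 3 rank-1 terms summing to T.)
Upper bound: T is a sum of 3 rank-1 terms, T = [1, -1] ⊗ [1, 1] ⊗ [-2, -2, 0] + [2, 1] ⊗ [1, -1] ⊗ [-2, 0, 2] + [2, 1] ⊗ [1, 0] ⊗ [-1, 2, 2] (one valid choice — decompositions are not unique — normalised so each a, b is primitive with positive first nonzero entry; check it by expanding all entries), so rank(T) ≤ 3.
These bounds meet, so rank(T) = 3.
Check entry T[1,1,0] = 4: (-1)·(1)·(-2) + (1)·(-1)·(-2) + (1)·(0)·(-1) = 4.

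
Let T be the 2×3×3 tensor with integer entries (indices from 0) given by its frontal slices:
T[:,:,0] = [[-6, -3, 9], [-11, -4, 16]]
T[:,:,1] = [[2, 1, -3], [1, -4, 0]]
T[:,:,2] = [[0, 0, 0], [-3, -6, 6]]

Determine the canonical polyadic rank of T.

Lower bound: in the mode-2 unfolding of T (rows indexed by j, columns by (i,k)) the 2×2 minor on rows j ∈ {0, 1}, columns (i,k) ∈ {(0,0), (1,0)} is det [[-6, -11], [-3, -4]] = -9 ≠ 0, so that unfolding has rank ≥ 2 and hence rank(T) ≥ 2 (CP rank is at least every unfolding rank, though it can be larger).
Upper bound: with S_k = T[:,:,k], the two rank-1 terms a₁b₁ᵀ, a₂b₂ᵀ are the rank-1 members of the pencil x·S₀ + y·S₁.
The 2×2 minor of x·S₀ + y·S₁ on rows {0,1}, columns {0,1} is −9·x² + 30·xy − 9·y² = (-3)·(x − 3·y)(3·x − y), vanishing at (x:y) = (3:1) and (1:3).
M₁ = 3·S₀ + S₁ = [[-16, -8, 24], [-32, -16, 48]] = (-8)·(1, 2)(2, 1, -3)ᵀ and M₂ = S₀ + 3·S₁ = [[0, 0, 0], [-8, -16, 16]] = (-8)·(0, 1)(1, 2, -2)ᵀ, so take a₁ = (1, 2), b₁ = (2, 1, -3), a₂ = (0, 1), b₂ = (1, 2, -2).
Each slice is an integer combination of E₁ = a₁b₁ᵀ and E₂ = a₂b₂ᵀ: S₀ = −3·E₁ + E₂, S₁ = E₁ − 3·E₂, S₂ = −3·E₂; reading off coefficients, c₁ = (-3, 1, 0) and c₂ = (1, -3, -3).
Hence T = (1, 2) ⊗ (2, 1, -3) ⊗ (-3, 1, 0) + (0, 1) ⊗ (1, 2, -2) ⊗ (1, -3, -3), so rank(T) ≤ 2.
These bounds meet, so rank(T) = 2.

2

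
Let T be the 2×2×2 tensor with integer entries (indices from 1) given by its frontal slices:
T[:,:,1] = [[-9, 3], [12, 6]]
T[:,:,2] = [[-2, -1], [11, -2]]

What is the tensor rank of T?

2

Lower bound: the mode-3 unfolding of T (rows indexed by k, columns by (i,j) = (1,1), (1,2), (2,1), (2,2)) is [[-9, 3, 12, 6], [-2, -1, 11, -2]].
There the 2×2 minor on rows k ∈ {1, 2}, columns (i,j) ∈ {(1,1), (1,2)} is det [[-9, 3], [-2, -1]] = 15 ≠ 0, so this unfolding has rank ≥ 2; CP rank is at least every unfolding rank, so rank(T) ≥ 2. (This is only a lower bound: in general the CP rank may exceed every unfolding rank, so we still need to exhibit 2 rank-1 terms summing to T.)
Upper bound — finding two terms. Write S_k = T[:,:,k] for the frontal slices: S₁ = [[-9, 3], [12, 6]], S₂ = [[-2, -1], [11, -2]].
If T = a₁ ⊗ b₁ ⊗ c₁ + a₂ ⊗ b₂ ⊗ c₂ then each S_k = c₁[k]·a₁b₁ᵀ + c₂[k]·a₂b₂ᵀ. S₁ and S₂ are linearly independent, so a₁b₁ᵀ and a₂b₂ᵀ must span the same plane of matrices: they are the rank-1 matrices of the form x·S₁ + y·S₂.
det(x·S₁ + y·S₂) is −90·x² − 15·xy + 15·y² = (-15)·(3·x − y)(2·x + y), vanishing at (x:y) = (1:3) and (1:-2).
M₁ = S₁ + 3·S₂ = [[-15, 0], [45, 0]] = (-15)·[1, -3][1, 0]ᵀ and M₂ = S₁ − 2·S₂ = [[-5, 5], [-10, 10]] = (-5)·[1, 2][1, -1]ᵀ, so take a₁ = [1, -3], b₁ = [1, 0], a₂ = [1, 2], b₂ = [1, -1].
Each slice is an integer combination of E₁ = a₁b₁ᵀ and E₂ = a₂b₂ᵀ: S₁ = −6·E₁ − 3·E₂, S₂ = −3·E₁ + E₂; reading off coefficients, c₁ = [-6, -3] and c₂ = [-3, 1].
Hence T = [1, -3] ⊗ [1, 0] ⊗ [-6, -3] + [1, 2] ⊗ [1, -1] ⊗ [-3, 1], so rank(T) ≤ 2.
These bounds meet, so rank(T) = 2.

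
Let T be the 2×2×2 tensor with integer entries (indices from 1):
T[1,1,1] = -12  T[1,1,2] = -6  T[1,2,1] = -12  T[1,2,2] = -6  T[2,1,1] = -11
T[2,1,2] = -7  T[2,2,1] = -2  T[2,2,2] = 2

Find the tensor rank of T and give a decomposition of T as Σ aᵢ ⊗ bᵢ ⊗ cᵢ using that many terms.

Lower bound: the mode-2 unfolding of T (rows indexed by j, columns by (i,k) = (1,1), (1,2), (2,1), (2,2)) is [[-12, -6, -11, -7], [-12, -6, -2, 2]].
There the 2×2 minor on rows j ∈ {1, 2}, columns (i,k) ∈ {(1,1), (2,1)} is det [[-12, -11], [-12, -2]] = -108 ≠ 0, so this unfolding has rank ≥ 2; CP rank is at least every unfolding rank, so rank(T) ≥ 2. (This is only a lower bound: in general the CP rank may exceed every unfolding rank, so we still need to exhibit 2 rank-1 terms summing to T.)
Upper bound — finding two terms. Write S_k = T[:,:,k] for the frontal slices: S₁ = [[-12, -12], [-11, -2]], S₂ = [[-6, -6], [-7, 2]].
If T = a₁ ⊗ b₁ ⊗ c₁ + a₂ ⊗ b₂ ⊗ c₂ then each S_k = c₁[k]·a₁b₁ᵀ + c₂[k]·a₂b₂ᵀ. S₁ and S₂ are linearly independent, so a₁b₁ᵀ and a₂b₂ᵀ must span the same plane of matrices: they are the rank-1 matrices of the form x·S₁ + y·S₂.
det(x·S₁ + y·S₂) is −108·x² − 162·xy − 54·y² = (-54)·(x + y)(2·x + y), vanishing at (x:y) = (1:-1) and (1:-2).
M₁ = S₁ − S₂ = [[-6, -6], [-4, -4]] = (-2)·(3, 2)(1, 1)ᵀ and M₂ = S₁ − 2·S₂ = [[0, 0], [3, -6]] = 3·(0, 1)(1, -2)ᵀ, so take a₁ = (3, 2), b₁ = (1, 1), a₂ = (0, 1), b₂ = (1, -2).
Each slice is an integer combination of E₁ = a₁b₁ᵀ and E₂ = a₂b₂ᵀ: S₁ = −4·E₁ − 3·E₂, S₂ = −2·E₁ − 3·E₂; reading off coefficients, c₁ = (-4, -2) and c₂ = (-3, -3).
Hence T = (3, 2) ⊗ (1, 1) ⊗ (-4, -2) + (0, 1) ⊗ (1, -2) ⊗ (-3, -3), so rank(T) ≤ 2.
These bounds meet, so rank(T) = 2.

rank(T) = 2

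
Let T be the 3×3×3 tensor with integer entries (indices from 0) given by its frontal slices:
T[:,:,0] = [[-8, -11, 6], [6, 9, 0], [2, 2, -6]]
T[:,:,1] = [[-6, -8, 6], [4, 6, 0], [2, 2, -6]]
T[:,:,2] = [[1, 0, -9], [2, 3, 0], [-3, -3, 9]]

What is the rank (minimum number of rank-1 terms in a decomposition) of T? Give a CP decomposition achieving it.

Lower bound: the mode-3 unfolding of T (rows indexed by k, columns by (i,j) = (0,0), (0,1), (0,2), (1,0), (1,1), (1,2), (2,0), (2,1), (2,2)) is [[-8, -11, 6, 6, 9, 0, 2, 2, -6], [-6, -8, 6, 4, 6, 0, 2, 2, -6], [1, 0, -9, 2, 3, 0, -3, -3, 9]].
There the 2×2 minor on rows k ∈ {0, 1}, columns (i,j) ∈ {(0,0), (0,1)} is det [[-8, -11], [-6, -8]] = -2 ≠ 0, so this unfolding has rank ≥ 2; CP rank is at least every unfolding rank, so rank(T) ≥ 2. (Flattening ranks never certify an upper bound on CP rank; for that we must actually write T with 2 rank-1 terms.)
Upper bound — finding two terms. Write S_k = T[:,:,k] for the frontal slices: S₀ = [[-8, -11, 6], [6, 9, 0], [2, 2, -6]], S₁ = [[-6, -8, 6], [4, 6, 0], [2, 2, -6]], S₂ = [[1, 0, -9], [2, 3, 0], [-3, -3, 9]].
If T = a₁ ⊗ b₁ ⊗ c₁ + a₂ ⊗ b₂ ⊗ c₂ then each S_k = c₁[k]·a₁b₁ᵀ + c₂[k]·a₂b₂ᵀ. S₀ and S₁ are linearly independent, so a₁b₁ᵀ and a₂b₂ᵀ must span the same plane of matrices: they are the rank-1 matrices of the form x·S₀ + y·S₁.
The 2×2 minor of x·S₀ + y·S₁ on rows {0,1}, columns {0,1} is −6·x² − 10·xy − 4·y² = (-2)·(3·x + 2·y)(x + y), vanishing at (x:y) = (2:-3) and (1:-1).
M₁ = 2·S₀ − 3·S₁ = [[2, 2, -6], [0, 0, 0], [-2, -2, 6]] = 2·[1, 0, -1][1, 1, -3]ᵀ and M₂ = S₀ − S₁ = [[-2, -3, 0], [2, 3, 0], [0, 0, 0]] = −[1, -1, 0][2, 3, 0]ᵀ, so take a₁ = [1, 0, -1], b₁ = [1, 1, -3], a₂ = [1, -1, 0], b₂ = [2, 3, 0].
Each slice is an integer combination of E₁ = a₁b₁ᵀ and E₂ = a₂b₂ᵀ: S₀ = −2·E₁ − 3·E₂, S₁ = −2·E₁ − 2·E₂, S₂ = 3·E₁ − E₂; reading off coefficients, c₁ = [-2, -2, 3] and c₂ = [-3, -2, -1].
Hence T = [1, 0, -1] ⊗ [1, 1, -3] ⊗ [-2, -2, 3] + [1, -1, 0] ⊗ [2, 3, 0] ⊗ [-3, -2, -1], so rank(T) ≤ 2.
These bounds meet, so rank(T) = 2.

rank(T) = 2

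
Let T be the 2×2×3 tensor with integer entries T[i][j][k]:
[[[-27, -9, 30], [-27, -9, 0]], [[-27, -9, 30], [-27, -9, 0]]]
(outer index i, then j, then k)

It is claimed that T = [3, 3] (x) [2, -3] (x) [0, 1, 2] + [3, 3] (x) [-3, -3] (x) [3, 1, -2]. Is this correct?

No

Reconstruct entry (0,0,1) from the claimed factors: Σₗ aₗ[0]bₗ[0]cₗ[1] = (3)·(2)·(1) + (3)·(-3)·(1) = -3, but T[0,0,1] = -9. The claim is false.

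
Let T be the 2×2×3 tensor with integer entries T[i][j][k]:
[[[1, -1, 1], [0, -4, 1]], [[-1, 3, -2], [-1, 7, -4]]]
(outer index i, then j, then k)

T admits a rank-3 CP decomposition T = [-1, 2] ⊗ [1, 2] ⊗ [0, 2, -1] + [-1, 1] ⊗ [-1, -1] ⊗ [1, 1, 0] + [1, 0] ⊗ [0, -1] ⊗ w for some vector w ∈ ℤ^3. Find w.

w = [1, 1, 1]

Subtract the known terms from T to get the rank-1 residual R = [1, 0] ⊗ [0, -1] ⊗ w, so R[i,j,k] = a[i]·b[j]·w[k]. Pick indices with nonzero a[0]·b[1] = (1)·(-1) = -1. Only the fibre through (0,1,·) is needed: R[0,1,:] = T[0,1,:] − Σₗ aₗ[0]bₗ[1]cₗ = [0, -4, 1] − (-1)·(2)·[0, 2, -1] − (-1)·(-1)·[1, 1, 0] = [-1, -1, -1]. Then w[k] = R[0,1,k] / -1 for each k, giving w = [-1, -1, -1] / -1 = [1, 1, 1].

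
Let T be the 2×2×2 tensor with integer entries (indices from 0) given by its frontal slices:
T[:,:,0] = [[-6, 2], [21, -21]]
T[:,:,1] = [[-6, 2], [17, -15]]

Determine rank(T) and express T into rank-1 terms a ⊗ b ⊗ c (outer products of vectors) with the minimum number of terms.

rank(T) = 2

Lower bound: in the mode-1 unfolding of T (rows indexed by i, columns by (j,k)) the 2×2 minor on rows i ∈ {0, 1}, columns (j,k) ∈ {(0,0), (0,1)} is det [[-6, -6], [21, 17]] = 24 ≠ 0, so that unfolding has rank ≥ 2 and hence rank(T) ≥ 2 (CP rank is at least every unfolding rank, though it can be larger).
Upper bound: with S_k = T[:,:,k], the two rank-1 terms a₁b₁ᵀ, a₂b₂ᵀ are the rank-1 members of the pencil x·S₀ + y·S₁.
det(x·S₀ + y·S₁) is 84·x² + 140·xy + 56·y² = 28·(3·x + 2·y)(x + y), vanishing at (x:y) = (2:-3) and (1:-1).
M₁ = 2·S₀ − 3·S₁ = [[6, -2], [-9, 3]] = (2, -3)(3, -1)ᵀ and M₂ = S₀ − S₁ = [[0, 0], [4, -6]] = 2·(0, 1)(2, -3)ᵀ, so take a₁ = (2, -3), b₁ = (3, -1), a₂ = (0, 1), b₂ = (2, -3).
Each slice is an integer combination of E₁ = a₁b₁ᵀ and E₂ = a₂b₂ᵀ: S₀ = −E₁ + 6·E₂, S₁ = −E₁ + 4·E₂; reading off coefficients, c₁ = (-1, -1) and c₂ = (6, 4).
Hence T = (2, -3) ⊗ (3, -1) ⊗ (-1, -1) + (0, 1) ⊗ (2, -3) ⊗ (6, 4), so rank(T) ≤ 2.
These bounds meet, so rank(T) = 2.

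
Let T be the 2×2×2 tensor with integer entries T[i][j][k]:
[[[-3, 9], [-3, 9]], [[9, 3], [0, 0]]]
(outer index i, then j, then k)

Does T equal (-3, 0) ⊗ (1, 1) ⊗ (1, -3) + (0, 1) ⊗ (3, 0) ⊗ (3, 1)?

Reconstruct entrywise from the claimed factors. For example, T[1,0,1] = 3 and Σₗ aₗ[1]bₗ[0]cₗ[1] = (0)·(1)·(-3) + (1)·(3)·(1) = 3; checking all 8 entries, every one matches. The claim holds.

Yes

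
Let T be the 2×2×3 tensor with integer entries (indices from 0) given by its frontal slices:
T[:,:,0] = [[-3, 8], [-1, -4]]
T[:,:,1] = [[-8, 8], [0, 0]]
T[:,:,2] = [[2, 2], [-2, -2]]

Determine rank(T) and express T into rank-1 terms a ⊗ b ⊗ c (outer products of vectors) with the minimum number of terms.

rank(T) = 3

Lower bound: the mode-3 unfolding of T (rows indexed by k, columns by (i,j) = (0,0), (0,1), (1,0), (1,1)) is [[-3, 8, -1, -4], [-8, 8, 0, 0], [2, 2, -2, -2]].
There the 3×3 minor on rows k ∈ {0, 1, 2}, columns (i,j) ∈ {(0,0), (0,1), (1,0)} is det [[-3, 8, -1], [-8, 8, 0], [2, 2, -2]] = -48 ≠ 0, so this unfolding has rank ≥ 3; CP rank is at least every unfolding rank, so rank(T) ≥ 3. (This is only a lower bound: in general the CP rank may exceed every unfolding rank, so we still need to exhibit 3 rank-1 terms summing to T.)
Upper bound: T is a sum of 3 rank-1 terms, T = (1, -1) ⊗ (1, -2) ⊗ (-1, 0, 0) + (1, -1) ⊗ (1, 1) ⊗ (2, 0, 2) + (1, 0) ⊗ (1, -1) ⊗ (-4, -8, 0) (written with every a and b primitive with positive leading entry and the scale carried by c; CP decompositions are not unique, and this one is verified by expanding entrywise), so rank(T) ≤ 3.
These bounds meet, so rank(T) = 3.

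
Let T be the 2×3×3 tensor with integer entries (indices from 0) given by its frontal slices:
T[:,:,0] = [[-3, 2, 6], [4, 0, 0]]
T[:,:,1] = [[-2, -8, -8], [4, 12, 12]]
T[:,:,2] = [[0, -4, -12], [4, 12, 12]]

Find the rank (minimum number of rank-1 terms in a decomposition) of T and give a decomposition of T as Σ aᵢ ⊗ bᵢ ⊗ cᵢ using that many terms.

Lower bound: the mode-2 unfolding of T (rows indexed by j, columns by (i,k) = (0,0), (0,1), (0,2), (1,0), (1,1), (1,2)) is [[-3, -2, 0, 4, 4, 4], [2, -8, -4, 0, 12, 12], [6, -8, -12, 0, 12, 12]].
There the 3×3 minor on rows j ∈ {0, 1, 2}, columns (i,k) ∈ {(0,0), (0,1), (0,2)} is det [[-3, -2, 0], [2, -8, -4], [6, -8, -12]] = -192 ≠ 0, so this unfolding has rank ≥ 3; CP rank is at least every unfolding rank, so rank(T) ≥ 3. (Unfolding ranks only ever bound the CP rank from below — rank(T) can be strictly larger than all of them — so the matching upper bound has to come from an explicit 3-term decomposition.)
Upper bound: T is a sum of 3 rank-1 terms, T = [1, -2] ⊗ [1, 2, 2] ⊗ [-2, -2, -2] + [1, -1] ⊗ [0, 1, 1] ⊗ [8, -4, -4] + [1, 0] ⊗ [1, 2, -2] ⊗ [-1, 0, 2] (one valid choice — decompositions are not unique — normalised so each a, b is primitive with positive first nonzero entry; check it by expanding all entries), so rank(T) ≤ 3.
These bounds meet, so rank(T) = 3.

rank(T) = 3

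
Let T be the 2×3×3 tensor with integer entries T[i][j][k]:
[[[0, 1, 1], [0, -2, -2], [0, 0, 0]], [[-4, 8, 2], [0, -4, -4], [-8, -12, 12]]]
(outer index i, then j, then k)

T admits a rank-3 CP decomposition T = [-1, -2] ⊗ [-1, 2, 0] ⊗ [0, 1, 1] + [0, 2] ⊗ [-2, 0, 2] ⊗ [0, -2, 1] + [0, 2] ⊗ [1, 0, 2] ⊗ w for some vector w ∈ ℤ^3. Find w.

Subtract the known terms from T to get the rank-1 residual R = [0, 2] ⊗ [1, 0, 2] ⊗ w, so R[i,j,k] = a[i]·b[j]·w[k]. Pick indices with nonzero a[1]·b[0] = (2)·(1) = 2. Only the fibre through (1,0,·) is needed: R[1,0,:] = T[1,0,:] − Σₗ aₗ[1]bₗ[0]cₗ = [-4, 8, 2] − (-2)·(-1)·[0, 1, 1] − (2)·(-2)·[0, -2, 1] = [-4, -2, 4]. Then w[k] = R[1,0,k] / 2 for each k, giving w = [-4, -2, 4] / 2 = [-2, -1, 2].

w = [-2, -1, 2]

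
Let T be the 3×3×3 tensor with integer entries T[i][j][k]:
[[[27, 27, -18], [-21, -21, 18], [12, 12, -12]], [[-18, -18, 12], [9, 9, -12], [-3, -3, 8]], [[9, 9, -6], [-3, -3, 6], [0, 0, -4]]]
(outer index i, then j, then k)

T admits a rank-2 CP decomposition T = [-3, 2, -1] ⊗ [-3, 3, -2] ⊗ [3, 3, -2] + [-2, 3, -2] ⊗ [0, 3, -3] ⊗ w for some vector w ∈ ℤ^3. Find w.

w = [-1, -1, 0]

Subtract the known terms from T to get the rank-1 residual R = [-2, 3, -2] ⊗ [0, 3, -3] ⊗ w, so R[i,j,k] = a[i]·b[j]·w[k]. Pick indices with nonzero a[0]·b[1] = (-2)·(3) = -6. Only the fibre through (0,1,·) is needed: R[0,1,:] = T[0,1,:] − Σₗ aₗ[0]bₗ[1]cₗ = [-21, -21, 18] − (-3)·(3)·[3, 3, -2] = [6, 6, 0]. Then w[k] = R[0,1,k] / -6 for each k, giving w = [6, 6, 0] / -6 = [-1, -1, 0].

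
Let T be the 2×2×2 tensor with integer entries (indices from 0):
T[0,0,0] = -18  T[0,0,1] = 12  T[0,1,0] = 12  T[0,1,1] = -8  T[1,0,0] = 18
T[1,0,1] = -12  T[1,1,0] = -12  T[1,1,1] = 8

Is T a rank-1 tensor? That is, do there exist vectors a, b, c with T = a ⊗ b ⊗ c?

The mode-1 fibre T[:,0,0] = [-18, 18] gives a = [1, -1] (primitive direction); the mode-2 fibre T[0,:,0] = [-18, 12] gives b = [3, -2]; then c[k] = T[0,0,k] / (a[0]·b[0]) = [-18, 12] / 3 = [-6, 4].
Expanding [1, -1] ⊗ [3, -2] ⊗ [-6, 4] reproduces all 8 entries of T, so T = [1, -1] ⊗ [3, -2] ⊗ [-6, 4] and rank(T) ≤ 1.
Equivalently every frontal slice T[:,:,k] is c[k] times the rank-1 matrix [1, -1] ⊗ [3, -2]. So T has rank 1 (it is nonzero).

Yes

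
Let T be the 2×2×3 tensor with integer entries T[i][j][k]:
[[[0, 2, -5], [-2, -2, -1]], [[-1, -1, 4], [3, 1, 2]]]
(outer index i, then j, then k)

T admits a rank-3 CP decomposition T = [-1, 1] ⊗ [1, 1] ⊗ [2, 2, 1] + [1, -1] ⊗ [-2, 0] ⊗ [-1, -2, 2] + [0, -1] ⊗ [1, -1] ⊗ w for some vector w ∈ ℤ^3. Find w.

Subtract the known terms from T to get the rank-1 residual R = [0, -1] ⊗ [1, -1] ⊗ w, so R[i,j,k] = a[i]·b[j]·w[k]. Pick indices with nonzero a[1]·b[0] = (-1)·(1) = -1. Only the fibre through (1,0,·) is needed: R[1,0,:] = T[1,0,:] − Σₗ aₗ[1]bₗ[0]cₗ = [-1, -1, 4] − (1)·(1)·[2, 2, 1] − (-1)·(-2)·[-1, -2, 2] = [-1, 1, -1]. Then w[k] = R[1,0,k] / -1 for each k, giving w = [-1, 1, -1] / -1 = [1, -1, 1].

w = [1, -1, 1]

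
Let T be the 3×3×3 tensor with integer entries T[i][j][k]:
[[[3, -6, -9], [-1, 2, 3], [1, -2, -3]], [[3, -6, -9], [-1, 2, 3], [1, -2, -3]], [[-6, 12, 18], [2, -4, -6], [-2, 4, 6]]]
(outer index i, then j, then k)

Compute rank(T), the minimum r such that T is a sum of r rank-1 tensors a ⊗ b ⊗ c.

Lower bound: T ≠ 0 (e.g. T[0,0,0] = 3), so rank(T) ≥ 1.
Upper bound: if T = a ⊗ b ⊗ c then every fibre of T is a multiple of the corresponding factor, so read the factors off the fibres through the nonzero entry T[0,0,0] = 3.
The mode-1 fibre T[:,0,0] = [3, 3, -6] gives a = [1, 1, -2] (primitive direction); the mode-2 fibre T[0,:,0] = [3, -1, 1] gives b = [3, -1, 1]; then c[k] = T[0,0,k] / (a[0]·b[0]) = [3, -6, -9] / 3 = [1, -2, -3].
Expanding [1, 1, -2] ⊗ [3, -1, 1] ⊗ [1, -2, -3] reproduces all 27 entries of T, so T = [1, 1, -2] ⊗ [3, -1, 1] ⊗ [1, -2, -3] and rank(T) ≤ 1.
These bounds meet, so rank(T) = 1.
Check entry T[2,1,0] = 2: (-2)·(-1)·(1) = 2.

1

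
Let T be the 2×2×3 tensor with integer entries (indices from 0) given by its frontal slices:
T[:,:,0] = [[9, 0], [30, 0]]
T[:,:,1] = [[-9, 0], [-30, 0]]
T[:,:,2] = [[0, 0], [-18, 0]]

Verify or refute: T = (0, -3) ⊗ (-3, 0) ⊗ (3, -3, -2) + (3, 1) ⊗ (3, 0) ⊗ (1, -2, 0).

Reconstruct entry (0,0,1) from the claimed factors: Σₗ aₗ[0]bₗ[0]cₗ[1] = (0)·(-3)·(-3) + (3)·(3)·(-2) = -18, but T[0,0,1] = -9. The claim is false.

No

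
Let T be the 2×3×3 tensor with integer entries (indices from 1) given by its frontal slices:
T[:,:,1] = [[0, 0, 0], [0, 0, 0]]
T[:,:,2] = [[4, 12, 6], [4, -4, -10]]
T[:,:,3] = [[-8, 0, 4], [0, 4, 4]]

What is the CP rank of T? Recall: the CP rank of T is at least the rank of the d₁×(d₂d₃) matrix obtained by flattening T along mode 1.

3

Lower bound: the mode-2 unfolding of T (rows indexed by j, columns by (i,k) = (1,1), (1,2), (1,3), (2,1), (2,2), (2,3)) is [[0, 4, -8, 0, 4, 0], [0, 12, 0, 0, -4, 4], [0, 6, 4, 0, -10, 4]].
There the 3×3 minor on rows j ∈ {1, 2, 3}, columns (i,k) ∈ {(1,2), (1,3), (2,2)} is det [[4, -8, 4], [12, 0, -4], [6, 4, -10]] = -512 ≠ 0, so this unfolding has rank ≥ 3; CP rank is at least every unfolding rank, so rank(T) ≥ 3. (Flattening ranks never certify an upper bound on CP rank; for that we must actually write T with 3 rank-1 terms.)
Upper bound: T is a sum of 3 rank-1 terms, T = [1, -1] (x) [0, 1, 1] (x) [0, 8, -4] + [1, 0] (x) [2, -1, -2] (x) [0, 0, -4] + [1, 1] (x) [2, 2, -1] (x) [0, 2, 0] (written with every a and b primitive with positive leading entry and the scale carried by c; CP decompositions are not unique, and this one is verified by expanding entrywise), so rank(T) ≤ 3.
These bounds meet, so rank(T) = 3.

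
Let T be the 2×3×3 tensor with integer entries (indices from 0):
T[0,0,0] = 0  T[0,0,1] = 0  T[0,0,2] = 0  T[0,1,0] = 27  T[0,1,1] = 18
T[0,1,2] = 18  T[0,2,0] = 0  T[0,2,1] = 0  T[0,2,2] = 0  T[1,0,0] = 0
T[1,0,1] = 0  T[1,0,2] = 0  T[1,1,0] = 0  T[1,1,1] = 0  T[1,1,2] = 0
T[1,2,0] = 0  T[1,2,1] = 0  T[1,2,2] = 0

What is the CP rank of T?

Lower bound: T ≠ 0 (e.g. T[0,1,0] = 27), so rank(T) ≥ 1.
Upper bound: if T = a ⊗ b ⊗ c then every fibre of T is a multiple of the corresponding factor, so read the factors off the fibres through the nonzero entry T[0,1,0] = 27.
The mode-1 fibre T[:,1,0] = [27, 0] gives a = [1, 0] (primitive direction); the mode-2 fibre T[0,:,0] = [0, 27, 0] gives b = [0, 1, 0]; then c[k] = T[0,1,k] / (a[0]·b[1]) = [27, 18, 18] / 1 = [27, 18, 18].
Expanding [1, 0] ⊗ [0, 1, 0] ⊗ [27, 18, 18] reproduces all 18 entries of T, so T = [1, 0] ⊗ [0, 1, 0] ⊗ [27, 18, 18] and rank(T) ≤ 1.
These bounds meet, so rank(T) = 1.

1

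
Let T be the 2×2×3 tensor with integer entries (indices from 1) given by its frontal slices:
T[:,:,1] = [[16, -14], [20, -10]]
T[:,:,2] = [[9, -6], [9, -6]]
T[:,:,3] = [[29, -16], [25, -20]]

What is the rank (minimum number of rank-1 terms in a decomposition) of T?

Lower bound: in the mode-1 unfolding of T (rows indexed by i, columns by (j,k)) the 2×2 minor on rows i ∈ {1, 2}, columns (j,k) ∈ {(1,1), (1,2)} is det [[16, 9], [20, 9]] = -36 ≠ 0, so that unfolding has rank ≥ 2 and hence rank(T) ≥ 2 (CP rank is at least every unfolding rank, though it can be larger).
Upper bound: with S_k = T[:,:,k], the two rank-1 terms a₁b₁ᵀ, a₂b₂ᵀ are the rank-1 members of the pencil x·S₁ + y·S₂.
det(x·S₁ + y·S₂) is 120·x² + 60·xy = 60·(2·x + y)(x), vanishing at (x:y) = (1:-2) and (0:1).
M₁ = S₁ − 2·S₂ = [[-2, -2], [2, 2]] = (-2)·(1, -1)(1, 1)ᵀ and M₂ = S₂ = [[9, -6], [9, -6]] = 3·(1, 1)(3, -2)ᵀ, so take a₁ = (1, -1), b₁ = (1, 1), a₂ = (1, 1), b₂ = (3, -2).
Each slice is an integer combination of E₁ = a₁b₁ᵀ and E₂ = a₂b₂ᵀ: S₁ = −2·E₁ + 6·E₂, S₂ = 3·E₂, S₃ = 2·E₁ + 9·E₂; reading off coefficients, c₁ = (-2, 0, 2) and c₂ = (6, 3, 9).
Hence T = (1, -1) ⊗ (1, 1) ⊗ (-2, 0, 2) + (1, 1) ⊗ (3, -2) ⊗ (6, 3, 9), so rank(T) ≤ 2.
These bounds meet, so rank(T) = 2.

2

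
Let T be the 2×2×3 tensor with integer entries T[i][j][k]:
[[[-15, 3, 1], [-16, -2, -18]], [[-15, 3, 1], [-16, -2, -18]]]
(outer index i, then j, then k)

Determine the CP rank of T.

Lower bound: the mode-2 unfolding of T (rows indexed by j, columns by (i,k) = (0,0), (0,1), (0,2), (1,0), (1,1), (1,2)) is [[-15, 3, 1, -15, 3, 1], [-16, -2, -18, -16, -2, -18]].
There the 2×2 minor on rows j ∈ {0, 1}, columns (i,k) ∈ {(0,0), (0,1)} is det [[-15, 3], [-16, -2]] = 78 ≠ 0, so this unfolding has rank ≥ 2; CP rank is at least every unfolding rank, so rank(T) ≥ 2. (Unfolding ranks only ever bound the CP rank from below — rank(T) can be strictly larger than all of them — so the matching upper bound has to come from an explicit 2-term decomposition.)
Upper bound — finding two terms. Every mode-1 slice of T is a multiple of one matrix: T[i,:,:] = a[i]·M with a = (1, 1) and M = [[-15, 3, 1], [-16, -2, -18]] (rows indexed by j, columns by k). So it suffices to write M as a sum of two rank-1 matrices.
Splitting M by its rows (j = 0, 1), M = (1, 0)(-15, 3, 1)ᵀ + (0, 1)(-16, -2, -18)ᵀ.
Hence T = (1, 1) ∘ (1, 0) ∘ (-15, 3, 1) + (1, 1) ∘ (0, 1) ∘ (-16, -2, -18), so rank(T) ≤ 2.
These bounds meet, so rank(T) = 2.
Check entry T[1,1,0] = -16: (1)·(0)·(-15) + (1)·(1)·(-16) = -16.

2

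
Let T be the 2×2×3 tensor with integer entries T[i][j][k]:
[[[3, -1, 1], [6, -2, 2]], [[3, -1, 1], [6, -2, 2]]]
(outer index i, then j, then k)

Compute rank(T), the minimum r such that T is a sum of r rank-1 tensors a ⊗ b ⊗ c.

Lower bound: T ≠ 0 (e.g. T[0,0,0] = 3), so rank(T) ≥ 1.
Upper bound: the mode-1 fibre T[:,0,0] = [3, 3] gives a = [1, 1] (primitive direction); the mode-2 fibre T[0,:,0] = [3, 6] gives b = [1, 2]; then c[k] = T[0,0,k] / (a[0]·b[0]) = [3, -1, 1] / 1 = [3, -1, 1].
Expanding [1, 1] ⊗ [1, 2] ⊗ [3, -1, 1] reproduces all 12 entries of T, so T = [1, 1] ⊗ [1, 2] ⊗ [3, -1, 1] and rank(T) ≤ 1.
These bounds meet, so rank(T) = 1.

1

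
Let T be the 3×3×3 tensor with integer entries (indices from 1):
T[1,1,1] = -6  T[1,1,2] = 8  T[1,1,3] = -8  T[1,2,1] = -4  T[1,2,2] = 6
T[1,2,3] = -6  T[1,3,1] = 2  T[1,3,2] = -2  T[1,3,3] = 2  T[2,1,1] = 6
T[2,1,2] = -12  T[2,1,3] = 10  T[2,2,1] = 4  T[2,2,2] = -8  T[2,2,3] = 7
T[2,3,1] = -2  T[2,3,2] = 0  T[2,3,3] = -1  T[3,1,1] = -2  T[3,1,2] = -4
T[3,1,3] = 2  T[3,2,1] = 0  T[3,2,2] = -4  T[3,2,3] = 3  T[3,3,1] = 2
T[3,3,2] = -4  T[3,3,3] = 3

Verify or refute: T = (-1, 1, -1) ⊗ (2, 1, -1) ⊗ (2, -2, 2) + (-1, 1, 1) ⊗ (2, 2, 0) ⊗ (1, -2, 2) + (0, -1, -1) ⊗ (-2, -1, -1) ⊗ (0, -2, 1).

Yes

Reconstruct entrywise from the claimed factors. For example, T[3,2,3] = 3 and Σₗ aₗ[3]bₗ[2]cₗ[3] = (-1)·(1)·(2) + (1)·(2)·(2) + (-1)·(-1)·(1) = 3; checking all 27 entries, every one matches. The claim holds.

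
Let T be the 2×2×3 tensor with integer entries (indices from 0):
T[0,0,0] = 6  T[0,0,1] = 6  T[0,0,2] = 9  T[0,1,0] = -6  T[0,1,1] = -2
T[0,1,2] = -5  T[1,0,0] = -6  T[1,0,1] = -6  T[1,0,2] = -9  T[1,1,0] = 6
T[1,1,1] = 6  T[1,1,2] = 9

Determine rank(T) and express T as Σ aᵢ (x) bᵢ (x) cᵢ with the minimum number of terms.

Lower bound: the mode-1 unfolding of T (rows indexed by i, columns by (j,k) = (0,0), (0,1), (0,2), (1,0), (1,1), (1,2)) is [[6, 6, 9, -6, -2, -5], [-6, -6, -9, 6, 6, 9]].
There the 2×2 minor on rows i ∈ {0, 1}, columns (j,k) ∈ {(0,0), (1,1)} is det [[6, -2], [-6, 6]] = 24 ≠ 0, so this unfolding has rank ≥ 2; CP rank is at least every unfolding rank, so rank(T) ≥ 2. (Flattening ranks never certify an upper bound on CP rank; for that we must actually write T with 2 rank-1 terms.)
Upper bound — finding two terms. Write S_k = T[:,:,k] for the frontal slices: S₀ = [[6, -6], [-6, 6]], S₁ = [[6, -2], [-6, 6]], S₂ = [[9, -5], [-9, 9]].
If T = a₁ (x) b₁ (x) c₁ + a₂ (x) b₂ (x) c₂ then each S_k = c₁[k]·a₁b₁ᵀ + c₂[k]·a₂b₂ᵀ. S₀ and S₁ are linearly independent, so a₁b₁ᵀ and a₂b₂ᵀ must span the same plane of matrices: they are the rank-1 matrices of the form x·S₀ + y·S₁.
det(x·S₀ + y·S₁) is 24·xy + 24·y² = 24·(y)(x + y), vanishing at (x:y) = (1:0) and (1:-1).
M₁ = S₀ = [[6, -6], [-6, 6]] = 6·[1, -1][1, -1]ᵀ and M₂ = S₀ − S₁ = [[0, -4], [0, 0]] = (-4)·[1, 0][0, 1]ᵀ, so take a₁ = [1, -1], b₁ = [1, -1], a₂ = [1, 0], b₂ = [0, 1].
Each slice is an integer combination of E₁ = a₁b₁ᵀ and E₂ = a₂b₂ᵀ: S₀ = 6·E₁, S₁ = 6·E₁ + 4·E₂, S₂ = 9·E₁ + 4·E₂; reading off coefficients, c₁ = [6, 6, 9] and c₂ = [0, 4, 4].
Hence T = [1, -1] (x) [1, -1] (x) [6, 6, 9] + [1, 0] (x) [0, 1] (x) [0, 4, 4], so rank(T) ≤ 2.
These bounds meet, so rank(T) = 2.
Check entry T[0,0,1] = 6: (1)·(1)·(6) + (1)·(0)·(4) = 6.

rank(T) = 2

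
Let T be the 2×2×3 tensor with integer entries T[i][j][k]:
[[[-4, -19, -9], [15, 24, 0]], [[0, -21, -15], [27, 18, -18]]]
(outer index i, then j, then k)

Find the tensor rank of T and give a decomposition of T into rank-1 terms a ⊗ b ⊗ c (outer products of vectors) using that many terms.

rank(T) = 2

Lower bound: the mode-3 unfolding of T (rows indexed by k, columns by (i,j) = (0,0), (0,1), (1,0), (1,1)) is [[-4, 15, 0, 27], [-19, 24, -21, 18], [-9, 0, -15, -18]].
There the 2×2 minor on rows k ∈ {0, 1}, columns (i,j) ∈ {(0,0), (0,1)} is det [[-4, 15], [-19, 24]] = 189 ≠ 0, so this unfolding has rank ≥ 2; CP rank is at least every unfolding rank, so rank(T) ≥ 2. (Unfolding ranks only ever bound the CP rank from below — rank(T) can be strictly larger than all of them — so the matching upper bound has to come from an explicit 2-term decomposition.)
Upper bound — finding two terms. Write S_k = T[:,:,k] for the frontal slices: S₀ = [[-4, 15], [0, 27]], S₁ = [[-19, 24], [-21, 18]], S₂ = [[-9, 0], [-15, -18]].
If T = a₁ ⊗ b₁ ⊗ c₁ + a₂ ⊗ b₂ ⊗ c₂ then each S_k = c₁[k]·a₁b₁ᵀ + c₂[k]·a₂b₂ᵀ. S₀ and S₁ are linearly independent, so a₁b₁ᵀ and a₂b₂ᵀ must span the same plane of matrices: they are the rank-1 matrices of the form x·S₀ + y·S₁.
det(x·S₀ + y·S₁) is −108·x² − 270·xy + 162·y² = (-54)·(x + 3·y)(2·x − y), vanishing at (x:y) = (3:-1) and (1:2).
M₁ = 3·S₀ − S₁ = [[7, 21], [21, 63]] = 7·[1, 3][1, 3]ᵀ and M₂ = S₀ + 2·S₁ = [[-42, 63], [-42, 63]] = (-21)·[1, 1][2, -3]ᵀ, so take a₁ = [1, 3], b₁ = [1, 3], a₂ = [1, 1], b₂ = [2, -3].
Each slice is an integer combination of E₁ = a₁b₁ᵀ and E₂ = a₂b₂ᵀ: S₀ = 2·E₁ − 3·E₂, S₁ = −E₁ − 9·E₂, S₂ = −3·E₁ − 3·E₂; reading off coefficients, c₁ = [2, -1, -3] and c₂ = [-3, -9, -3].
Hence T = [1, 3] ⊗ [1, 3] ⊗ [2, -1, -3] + [1, 1] ⊗ [2, -3] ⊗ [-3, -9, -3], so rank(T) ≤ 2.
These bounds meet, so rank(T) = 2.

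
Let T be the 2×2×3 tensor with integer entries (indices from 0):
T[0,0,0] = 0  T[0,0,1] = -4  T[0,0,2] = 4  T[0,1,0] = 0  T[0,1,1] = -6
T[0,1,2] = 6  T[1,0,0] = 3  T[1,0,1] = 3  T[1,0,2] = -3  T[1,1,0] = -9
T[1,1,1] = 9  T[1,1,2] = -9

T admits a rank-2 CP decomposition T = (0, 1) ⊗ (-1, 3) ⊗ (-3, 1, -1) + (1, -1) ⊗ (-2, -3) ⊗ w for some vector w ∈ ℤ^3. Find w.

Subtract the known terms from T to get the rank-1 residual R = (1, -1) ⊗ (-2, -3) ⊗ w, so R[i,j,k] = a[i]·b[j]·w[k]. Pick indices with nonzero a[0]·b[0] = (1)·(-2) = -2. Only the fibre through (0,0,·) is needed: R[0,0,:] = T[0,0,:] − Σₗ aₗ[0]bₗ[0]cₗ = [0, -4, 4] − (0)·(-1)·(-3, 1, -1) = [0, -4, 4]. Then w[k] = R[0,0,k] / -2 for each k, giving w = [0, -4, 4] / -2 = (0, 2, -2).

w = (0, 2, -2)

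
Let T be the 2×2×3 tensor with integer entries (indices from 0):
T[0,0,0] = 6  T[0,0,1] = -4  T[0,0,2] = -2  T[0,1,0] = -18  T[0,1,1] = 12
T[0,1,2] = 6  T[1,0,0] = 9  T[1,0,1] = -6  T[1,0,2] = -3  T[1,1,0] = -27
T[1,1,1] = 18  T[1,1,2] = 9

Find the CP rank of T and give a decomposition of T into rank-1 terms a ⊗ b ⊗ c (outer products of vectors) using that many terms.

Lower bound: T ≠ 0 (e.g. T[0,0,0] = 6), so rank(T) ≥ 1.
Upper bound: if T = a ⊗ b ⊗ c then every fibre of T is a multiple of the corresponding factor, so read the factors off the fibres through the nonzero entry T[0,0,0] = 6.
The mode-1 fibre T[:,0,0] = [6, 9] gives a = [2, 3] (primitive direction); the mode-2 fibre T[0,:,0] = [6, -18] gives b = [1, -3]; then c[k] = T[0,0,k] / (a[0]·b[0]) = [6, -4, -2] / 2 = [3, -2, -1].
Expanding [2, 3] ⊗ [1, -3] ⊗ [3, -2, -1] reproduces all 12 entries of T, so T = [2, 3] ⊗ [1, -3] ⊗ [3, -2, -1] and rank(T) ≤ 1.
These bounds meet, so rank(T) = 1.

rank(T) = 1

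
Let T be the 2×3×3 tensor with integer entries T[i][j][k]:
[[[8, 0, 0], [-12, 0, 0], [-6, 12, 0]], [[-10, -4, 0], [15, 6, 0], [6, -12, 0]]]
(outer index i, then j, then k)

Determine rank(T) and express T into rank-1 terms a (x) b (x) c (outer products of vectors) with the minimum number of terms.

rank(T) = 2

Lower bound: the mode-3 unfolding of T (rows indexed by k, columns by (i,j) = (0,0), (0,1), (0,2), (1,0), (1,1), (1,2)) is [[8, -12, -6, -10, 15, 6], [0, 0, 12, -4, 6, -12], [0, 0, 0, 0, 0, 0]].
There the 2×2 minor on rows k ∈ {0, 1}, columns (i,j) ∈ {(0,0), (0,2)} is det [[8, -6], [0, 12]] = 96 ≠ 0, so this unfolding has rank ≥ 2; CP rank is at least every unfolding rank, so rank(T) ≥ 2. (This is only a lower bound: in general the CP rank may exceed every unfolding rank, so we still need to exhibit 2 rank-1 terms summing to T.)
Upper bound — finding two terms. Write S_k = T[:,:,k] for the frontal slices: S₀ = [[8, -12, -6], [-10, 15, 6]], S₁ = [[0, 0, 12], [-4, 6, -12]], S₂ = [[0, 0, 0], [0, 0, 0]].
If T = a₁ (x) b₁ (x) c₁ + a₂ (x) b₂ (x) c₂ then each S_k = c₁[k]·a₁b₁ᵀ + c₂[k]·a₂b₂ᵀ. S₀ and S₁ are linearly independent, so a₁b₁ᵀ and a₂b₂ᵀ must span the same plane of matrices: they are the rank-1 matrices of the form x·S₀ + y·S₁.
The 2×2 minor of x·S₀ + y·S₁ on rows {0,1}, columns {0,2} is −12·x² + 48·y² = (-12)·(x − 2·y)(x + 2·y), vanishing at (x:y) = (2:1) and (2:-1).
M₁ = 2·S₀ + S₁ = [[16, -24, 0], [-24, 36, 0]] = 4·[2, -3][2, -3, 0]ᵀ and M₂ = 2·S₀ − S₁ = [[16, -24, -24], [-16, 24, 24]] = 8·[1, -1][2, -3, -3]ᵀ, so take a₁ = [2, -3], b₁ = [2, -3, 0], a₂ = [1, -1], b₂ = [2, -3, -3].
Each slice is an integer combination of E₁ = a₁b₁ᵀ and E₂ = a₂b₂ᵀ: S₀ = E₁ + 2·E₂, S₁ = 2·E₁ − 4·E₂, S₂ = 0; reading off coefficients, c₁ = [1, 2, 0] and c₂ = [2, -4, 0].
Hence T = [2, -3] (x) [2, -3, 0] (x) [1, 2, 0] + [1, -1] (x) [2, -3, -3] (x) [2, -4, 0], so rank(T) ≤ 2.
These bounds meet, so rank(T) = 2.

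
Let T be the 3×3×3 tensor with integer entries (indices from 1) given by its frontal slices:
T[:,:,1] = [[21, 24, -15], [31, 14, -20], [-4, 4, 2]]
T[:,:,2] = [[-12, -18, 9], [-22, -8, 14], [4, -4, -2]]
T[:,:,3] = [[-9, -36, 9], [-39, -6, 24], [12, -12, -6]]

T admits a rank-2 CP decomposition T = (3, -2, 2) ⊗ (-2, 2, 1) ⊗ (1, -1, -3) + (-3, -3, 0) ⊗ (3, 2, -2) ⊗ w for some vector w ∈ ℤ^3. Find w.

w = (-3, 2, 3)

Subtract the known terms from T to get the rank-1 residual R = (-3, -3, 0) ⊗ (3, 2, -2) ⊗ w, so R[i,j,k] = a[i]·b[j]·w[k]. Pick indices with nonzero a[1]·b[1] = (-3)·(3) = -9. Only the fibre through (1,1,·) is needed: R[1,1,:] = T[1,1,:] − Σₗ aₗ[1]bₗ[1]cₗ = [21, -12, -9] − (3)·(-2)·(1, -1, -3) = [27, -18, -27]. Then w[k] = R[1,1,k] / -9 for each k, giving w = [27, -18, -27] / -9 = (-3, 2, 3).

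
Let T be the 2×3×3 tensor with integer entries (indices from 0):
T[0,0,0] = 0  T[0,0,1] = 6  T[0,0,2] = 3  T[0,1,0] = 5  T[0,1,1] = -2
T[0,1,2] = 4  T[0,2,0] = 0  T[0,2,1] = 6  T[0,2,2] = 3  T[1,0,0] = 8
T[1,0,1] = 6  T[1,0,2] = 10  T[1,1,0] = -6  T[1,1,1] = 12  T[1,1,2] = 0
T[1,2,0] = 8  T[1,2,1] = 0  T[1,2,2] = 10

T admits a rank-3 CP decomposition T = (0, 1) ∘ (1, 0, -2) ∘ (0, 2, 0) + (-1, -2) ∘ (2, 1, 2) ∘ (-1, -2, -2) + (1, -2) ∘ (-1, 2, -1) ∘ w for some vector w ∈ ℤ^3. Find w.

w = (2, -2, 1)

Subtract the known terms from T to get the rank-1 residual R = (1, -2) ∘ (-1, 2, -1) ∘ w, so R[i,j,k] = a[i]·b[j]·w[k]. Pick indices with nonzero a[0]·b[0] = (1)·(-1) = -1. Only the fibre through (0,0,·) is needed: R[0,0,:] = T[0,0,:] − Σₗ aₗ[0]bₗ[0]cₗ = [0, 6, 3] − (0)·(1)·(0, 2, 0) − (-1)·(2)·(-1, -2, -2) = [-2, 2, -1]. Then w[k] = R[0,0,k] / -1 for each k, giving w = [-2, 2, -1] / -1 = (2, -2, 1).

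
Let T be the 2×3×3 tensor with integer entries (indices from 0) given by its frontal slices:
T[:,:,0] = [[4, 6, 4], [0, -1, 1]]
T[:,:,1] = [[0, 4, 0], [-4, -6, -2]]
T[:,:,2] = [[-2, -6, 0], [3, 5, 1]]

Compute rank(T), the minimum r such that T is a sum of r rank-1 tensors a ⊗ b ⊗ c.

3

Lower bound: the mode-3 unfolding of T (rows indexed by k, columns by (i,j) = (0,0), (0,1), (0,2), (1,0), (1,1), (1,2)) is [[4, 6, 4, 0, -1, 1], [0, 4, 0, -4, -6, -2], [-2, -6, 0, 3, 5, 1]].
There the 3×3 minor on rows k ∈ {0, 1, 2}, columns (i,j) ∈ {(0,0), (0,1), (0,2)} is det [[4, 6, 4], [0, 4, 0], [-2, -6, 0]] = 32 ≠ 0, so this unfolding has rank ≥ 3; CP rank is at least every unfolding rank, so rank(T) ≥ 3. (Flattening ranks never certify an upper bound on CP rank; for that we must actually write T with 3 rank-1 terms.)
Upper bound: T is a sum of 3 rank-1 terms, T = [1, 0] ⊗ [0, 0, 1] ⊗ [2, 4, -2] + [2, -1] ⊗ [1, 2, 0] ⊗ [1, 2, -2] + [2, 1] ⊗ [1, 1, 1] ⊗ [1, -2, 1] (written with every a and b primitive with positive leading entry and the scale carried by c; CP decompositions are not unique, and this one is verified by expanding entrywise), so rank(T) ≤ 3.
These bounds meet, so rank(T) = 3.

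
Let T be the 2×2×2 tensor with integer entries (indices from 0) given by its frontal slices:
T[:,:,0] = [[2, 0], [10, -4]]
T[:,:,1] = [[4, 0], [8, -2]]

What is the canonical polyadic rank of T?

Lower bound: the mode-1 unfolding of T (rows indexed by i, columns by (j,k) = (0,0), (0,1), (1,0), (1,1)) is [[2, 4, 0, 0], [10, 8, -4, -2]].
There the 2×2 minor on rows i ∈ {0, 1}, columns (j,k) ∈ {(0,0), (0,1)} is det [[2, 4], [10, 8]] = -24 ≠ 0, so this unfolding has rank ≥ 2; CP rank is at least every unfolding rank, so rank(T) ≥ 2. (Flattening ranks never certify an upper bound on CP rank; for that we must actually write T with 2 rank-1 terms.)
Upper bound — finding two terms. Write S_k = T[:,:,k] for the frontal slices: S₀ = [[2, 0], [10, -4]], S₁ = [[4, 0], [8, -2]].
If T = a₁ ⊗ b₁ ⊗ c₁ + a₂ ⊗ b₂ ⊗ c₂ then each S_k = c₁[k]·a₁b₁ᵀ + c₂[k]·a₂b₂ᵀ. S₀ and S₁ are linearly independent, so a₁b₁ᵀ and a₂b₂ᵀ must span the same plane of matrices: they are the rank-1 matrices of the form x·S₀ + y·S₁.
det(x·S₀ + y·S₁) is −8·x² − 20·xy − 8·y² = (-4)·(x + 2·y)(2·x + y), vanishing at (x:y) = (2:-1) and (1:-2).
M₁ = 2·S₀ − S₁ = [[0, 0], [12, -6]] = 6·(0, 1)(2, -1)ᵀ and M₂ = S₀ − 2·S₁ = [[-6, 0], [-6, 0]] = (-6)·(1, 1)(1, 0)ᵀ, so take a₁ = (0, 1), b₁ = (2, -1), a₂ = (1, 1), b₂ = (1, 0).
Each slice is an integer combination of E₁ = a₁b₁ᵀ and E₂ = a₂b₂ᵀ: S₀ = 4·E₁ + 2·E₂, S₁ = 2·E₁ + 4·E₂; reading off coefficients, c₁ = (4, 2) and c₂ = (2, 4).
Hence T = (0, 1) ⊗ (2, -1) ⊗ (4, 2) + (1, 1) ⊗ (1, 0) ⊗ (2, 4), so rank(T) ≤ 2.
These bounds meet, so rank(T) = 2.
Check entry T[1,0,0] = 10: (1)·(2)·(4) + (1)·(1)·(2) = 10.

2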